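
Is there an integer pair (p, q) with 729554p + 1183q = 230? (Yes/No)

By Bézout, 729554p + 1183q = 230 has integer solutions iff gcd(729554, 1183) | 230.
Euclid: 729554 = 616·1183 + 826; 1183 = 1·826 + 357; 826 = 2·357 + 112; 357 = 3·112 + 21; 112 = 5·21 + 7; 21 = 3·7 + 0. gcd = 7; 230 mod 7 = 6. No.

No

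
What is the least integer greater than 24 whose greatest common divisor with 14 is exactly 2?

14 = 2·7. Any k with gcd(k, 14) = 2 is a multiple of 2, say 2s, with s coprime to 7.
Need s > 24/2, so s ≥ 13. First s ≥ 13 with gcd(s, 7) = 1 is s = 13. Thus k = 2·13 = 26.

26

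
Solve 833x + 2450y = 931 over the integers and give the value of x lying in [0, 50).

7

Reduce mod 2450: 833x ≡ 931 (mod 2450). With g = gcd(833, 2450) = 49 dividing 931, divide through: 17x ≡ 19 (mod 50).
Since gcd(17, 50) = 1, x ≡ 19·(17)⁻¹ ≡ 7 (mod 50). Smallest non-negative: 7.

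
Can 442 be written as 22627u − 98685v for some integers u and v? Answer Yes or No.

Yes

gcd(22627, 98685): 98685 = 4·22627 + 8177; 22627 = 2·8177 + 6273; 8177 = 1·6273 + 1904; 6273 = 3·1904 + 561; 1904 = 3·561 + 221; 561 = 2·221 + 119; 221 = 1·119 + 102; 119 = 1·102 + 17; 102 = 6·17 + 0 → 17
17 divides 442, so a solution exists.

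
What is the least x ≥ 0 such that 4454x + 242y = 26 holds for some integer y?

gcd(4454, 242) = 2 (Euclid: 4454 = 18·242 + 98; 242 = 2·98 + 46; 98 = 2·46 + 6; 46 = 7·6 + 4; 6 = 1·4 + 2; 4 = 2·2 + 0), and 2 | 26.
Extended Euclid: 4454·(42) + 242·(-773) = 2. Scale by 13: x₀ = 546.
General solution x = x₀ + 121t; reducing mod 121 gives x = 62 (and y = -1141).

62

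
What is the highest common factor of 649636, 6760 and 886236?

676

gcd(649636, 6760): 649636 = 96·6760 + 676; 6760 = 10·676 + 0 → 676
gcd(676, 886236): 886236 = 1311·676 + 0 → 676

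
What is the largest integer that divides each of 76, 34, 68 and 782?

2

gcd(76, 34): 76 = 2·34 + 8; 34 = 4·8 + 2; 8 = 4·2 + 0 → 2
gcd(2, 68): 68 = 34·2 + 0 → 2
gcd(2, 782): 782 = 391·2 + 0 → 2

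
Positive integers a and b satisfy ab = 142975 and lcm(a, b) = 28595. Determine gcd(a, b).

From gcd × lcm = ab: gcd = 142975 / 28595 = 5.

5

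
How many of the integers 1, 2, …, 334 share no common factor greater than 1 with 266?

Prime factors of 266: 2, 7, 19. Count integers ≤ 334 divisible by none of them.
By inclusion–exclusion: 334 − ⌊334/2⌋ − ⌊334/7⌋ − ⌊334/19⌋ + ⌊334/14⌋ + ⌊334/38⌋ + ⌊334/133⌋ − ⌊334/266⌋ = 135.

135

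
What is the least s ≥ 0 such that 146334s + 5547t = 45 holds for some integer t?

Euclid: 146334 = 26·5547 + 2112; 5547 = 2·2112 + 1323; 2112 = 1·1323 + 789; 1323 = 1·789 + 534; 789 = 1·534 + 255; 534 = 2·255 + 24; 255 = 10·24 + 15; 24 = 1·15 + 9; 15 = 1·9 + 6; 9 = 1·6 + 3; 6 = 2·3 + 0 → gcd = 3; 45 = 3·15.
Back-substitution yields 146334·(-696) + 5547·(18361) = 3, so one solution is s = -696·15 = -10440, t = 18361·15 = 275415.
Solutions in s differ by 5547/3 = 1849; the one in [0, 1849) is -10440 mod 1849 = 654.

654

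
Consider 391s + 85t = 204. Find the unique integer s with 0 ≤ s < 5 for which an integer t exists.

Euclid: 391 = 4·85 + 51; 85 = 1·51 + 34; 51 = 1·34 + 17; 34 = 2·17 + 0 → gcd = 17; 204 = 17·12.
Back-substitution yields 391·(2) + 85·(-9) = 17, so one solution is s = 2·12 = 24, t = -9·12 = -108.
Solutions in s differ by 85/17 = 5; the one in [0, 5) is 24 mod 5 = 4.

4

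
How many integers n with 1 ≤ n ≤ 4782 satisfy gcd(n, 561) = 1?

2727

561 = 3·11·17. Inclusion–exclusion on these primes:
4782 − ⌊4782/3⌋ − ⌊4782/11⌋ − ⌊4782/17⌋ + ⌊4782/33⌋ + ⌊4782/51⌋ + ⌊4782/187⌋ − ⌊4782/561⌋ = 2727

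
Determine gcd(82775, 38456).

82775 = 5² · 7 · 11 · 43
38456 = 2³ · 11 · 19 · 23
Common: 11 = 11

11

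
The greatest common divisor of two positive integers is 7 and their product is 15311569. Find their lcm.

2187367

For any two positive integers, gcd × lcm equals their product. Hence lcm = 15311569 / 7 = 2187367.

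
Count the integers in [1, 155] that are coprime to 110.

Prime factors of 110: 2, 5, 11. Count integers ≤ 155 divisible by none of them.
By inclusion–exclusion: 155 − ⌊155/2⌋ − ⌊155/5⌋ − ⌊155/11⌋ + ⌊155/10⌋ + ⌊155/22⌋ + ⌊155/55⌋ − ⌊155/110⌋ = 56.

56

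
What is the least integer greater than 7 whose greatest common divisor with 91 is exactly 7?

gcd(t, 91) = 7 forces 7 | t; write t = 7s. Then gcd(7s, 7·13) = 7·gcd(s, 13), so need gcd(s, 13) = 1.
7s > 7 gives s ≥ 2. The least s ≥ 2 coprime to 13 is 2, so t = 7·2 = 14.

14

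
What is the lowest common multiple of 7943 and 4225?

198575

7943 = 13² · 47; 4225 = 5² · 13²
max exponents: 5² · 13² · 47 = 198575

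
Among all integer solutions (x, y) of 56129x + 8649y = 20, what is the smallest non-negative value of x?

Reduce mod 8649: 56129x ≡ 20 (mod 8649). With g = gcd(56129, 8649) = 1 dividing 20, divide through: 56129x ≡ 20 (mod 8649).
Since gcd(56129, 8649) = 1, x ≡ 20·(56129)⁻¹ ≡ 7924 (mod 8649). Smallest non-negative: 7924.

7924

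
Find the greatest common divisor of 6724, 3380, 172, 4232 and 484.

6724 = 2² · 41²; 3380 = 2² · 5 · 13²; 172 = 2² · 43; 4232 = 2³ · 23²; 484 = 2² · 11²
gcd takes min exponent of each prime: 2² = 4

4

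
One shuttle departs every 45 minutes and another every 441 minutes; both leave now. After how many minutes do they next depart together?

2205

gcd first: 441 = 9·45 + 36; 45 = 1·36 + 9; 36 = 4·9 + 0 → gcd = 9
lcm = 45·441/gcd = 19845/9 = 2205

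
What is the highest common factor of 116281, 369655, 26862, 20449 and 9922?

gcd(116281, 369655): 369655 = 3·116281 + 20812; 116281 = 5·20812 + 12221; 20812 = 1·12221 + 8591; 12221 = 1·8591 + 3630; 8591 = 2·3630 + 1331; 3630 = 2·1331 + 968; 1331 = 1·968 + 363; 968 = 2·363 + 242; 363 = 1·242 + 121; 242 = 2·121 + 0 → 121
gcd(121, 26862): 26862 = 222·121 + 0 → 121
gcd(121, 20449): 20449 = 169·121 + 0 → 121
gcd(121, 9922): 9922 = 82·121 + 0 → 121

121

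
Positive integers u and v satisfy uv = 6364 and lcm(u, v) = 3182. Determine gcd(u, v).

From gcd × lcm = uv: gcd = 6364 / 3182 = 2.

2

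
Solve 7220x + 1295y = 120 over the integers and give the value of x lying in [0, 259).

gcd(7220, 1295) = 5 (Euclid: 7220 = 5·1295 + 745; 1295 = 1·745 + 550; 745 = 1·550 + 195; 550 = 2·195 + 160; 195 = 1·160 + 35; 160 = 4·35 + 20; 35 = 1·20 + 15; 20 = 1·15 + 5; 15 = 3·5 + 0), and 5 | 120.
Extended Euclid: 7220·(-73) + 1295·(407) = 5. Scale by 24: x₀ = -1752.
General solution x = x₀ + 259t; reducing mod 259 gives x = 61 (and y = -340).

61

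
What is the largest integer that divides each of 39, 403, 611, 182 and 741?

13

39 = 3 · 13; 403 = 13 · 31; 611 = 13 · 47; 182 = 2 · 7 · 13; 741 = 3 · 13 · 19
gcd takes min exponent of each prime: 13 = 13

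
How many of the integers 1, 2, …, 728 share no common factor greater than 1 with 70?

249

70 = 2·5·7. Inclusion–exclusion on these primes:
728 − ⌊728/2⌋ − ⌊728/5⌋ − ⌊728/7⌋ + ⌊728/10⌋ + ⌊728/14⌋ + ⌊728/35⌋ − ⌊728/70⌋ = 249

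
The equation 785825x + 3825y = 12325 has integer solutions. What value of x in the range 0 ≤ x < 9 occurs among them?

5

Euclid: 785825 = 205·3825 + 1700; 3825 = 2·1700 + 425; 1700 = 4·425 + 0 → gcd = 425; 12325 = 425·29.
Back-substitution yields 785825·(-2) + 3825·(411) = 425, so one solution is x = -2·29 = -58, y = 411·29 = 11919.
Solutions in x differ by 3825/425 = 9; the one in [0, 9) is -58 mod 9 = 5.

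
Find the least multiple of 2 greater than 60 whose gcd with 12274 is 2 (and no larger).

62

Multiples of 2 above 60: 2·31, 2·32, … . Need the cofactor coprime to 12274/2 = 6137.
Checking s = 31, 32, … the first with gcd(s, 6137) = 1 is s = 31, giving 62.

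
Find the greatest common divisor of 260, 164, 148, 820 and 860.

4

gcd(260, 164): 260 = 1·164 + 96; 164 = 1·96 + 68; 96 = 1·68 + 28; 68 = 2·28 + 12; 28 = 2·12 + 4; 12 = 3·4 + 0 → 4
gcd(4, 148): 148 = 37·4 + 0 → 4
gcd(4, 820): 820 = 205·4 + 0 → 4
gcd(4, 860): 860 = 215·4 + 0 → 4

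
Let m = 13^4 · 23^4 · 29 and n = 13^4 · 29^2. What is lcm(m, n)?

6721725131641

max exponent per prime: 13^4 · 23^4 · 29^2 = 6721725131641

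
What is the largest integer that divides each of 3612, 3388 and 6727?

gcd(3612, 3388): 3612 = 1·3388 + 224; 3388 = 15·224 + 28; 224 = 8·28 + 0 → 28
gcd(28, 6727): 6727 = 240·28 + 7; 28 = 4·7 + 0 → 7

7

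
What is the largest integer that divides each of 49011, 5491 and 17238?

gcd(49011, 5491): 49011 = 8·5491 + 5083; 5491 = 1·5083 + 408; 5083 = 12·408 + 187; 408 = 2·187 + 34; 187 = 5·34 + 17; 34 = 2·17 + 0 → 17
gcd(17, 17238): 17238 = 1014·17 + 0 → 17

17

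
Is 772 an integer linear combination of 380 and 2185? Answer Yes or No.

gcd(380, 2185): 2185 = 5·380 + 285; 380 = 1·285 + 95; 285 = 3·95 + 0 → 95
95 does not divide 772, so a solution does not exist.

No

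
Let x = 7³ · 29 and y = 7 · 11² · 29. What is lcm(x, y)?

max exponent per prime: 7³ · 11² · 29 = 1203587

1203587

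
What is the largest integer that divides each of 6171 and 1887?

51

Euclid: 6171 = 3·1887 + 510; 1887 = 3·510 + 357; 510 = 1·357 + 153; 357 = 2·153 + 51; 153 = 3·51 + 0. Last nonzero remainder: 51.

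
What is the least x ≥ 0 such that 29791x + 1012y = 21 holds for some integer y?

843

gcd(29791, 1012) = 1 (Euclid: 29791 = 29·1012 + 443; 1012 = 2·443 + 126; 443 = 3·126 + 65; 126 = 1·65 + 61; 65 = 1·61 + 4; 61 = 15·4 + 1; 4 = 4·1 + 0), and 1 | 21.
Extended Euclid: 29791·(-249) + 1012·(7330) = 1. Scale by 21: x₀ = -5229.
General solution x = x₀ + 1012t; reducing mod 1012 gives x = 843 (and y = -24816).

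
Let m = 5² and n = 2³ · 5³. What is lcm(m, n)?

max exponent per prime: 2³ · 5³ = 1000

1000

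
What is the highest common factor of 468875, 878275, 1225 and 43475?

25

468875 = 5³ · 11² · 31; 878275 = 5² · 19 · 43²; 1225 = 5² · 7²; 43475 = 5² · 37 · 47
gcd takes min exponent of each prime: 5² = 25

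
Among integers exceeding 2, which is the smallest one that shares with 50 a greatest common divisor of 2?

gcd(a, 50) = 2 forces 2 | a; write a = 2s. Then gcd(2s, 2·25) = 2·gcd(s, 25), so need gcd(s, 25) = 1.
2s > 2 gives s ≥ 2. The least s ≥ 2 coprime to 25 is 2, so a = 2·2 = 4.

4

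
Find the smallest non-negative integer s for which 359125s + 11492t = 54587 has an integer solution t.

3

gcd(359125, 11492) = 2873 (Euclid: 359125 = 31·11492 + 2873; 11492 = 4·2873 + 0), and 2873 | 54587.
Extended Euclid: 359125·(1) + 11492·(-31) = 2873. Scale by 19: s₀ = 19.
General solution s = s₀ + 4k; reducing mod 4 gives s = 3 (and t = -89).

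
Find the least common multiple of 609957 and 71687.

2301367761

gcd first: 609957 = 8·71687 + 36461; 71687 = 1·36461 + 35226; 36461 = 1·35226 + 1235; 35226 = 28·1235 + 646; 1235 = 1·646 + 589; 646 = 1·589 + 57; 589 = 10·57 + 19; 57 = 3·19 + 0 → gcd = 19
lcm = 609957·71687/gcd = 43725987459/19 = 2301367761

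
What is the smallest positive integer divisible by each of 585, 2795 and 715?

276705

585 = 3² · 5 · 13; 2795 = 5 · 13 · 43; 715 = 5 · 11 · 13
lcm takes max exponent of each prime: 3² · 5 · 11 · 13 · 43 = 276705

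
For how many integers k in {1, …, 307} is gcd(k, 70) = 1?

70 = 2·5·7. Inclusion–exclusion on these primes:
307 − ⌊307/2⌋ − ⌊307/5⌋ − ⌊307/7⌋ + ⌊307/10⌋ + ⌊307/14⌋ + ⌊307/35⌋ − ⌊307/70⌋ = 105

105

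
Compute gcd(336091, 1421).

49

336091 = 7² · 19³
1421 = 7² · 29
Common: 7² = 49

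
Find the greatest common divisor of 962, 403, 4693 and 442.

gcd(962, 403): 962 = 2·403 + 156; 403 = 2·156 + 91; 156 = 1·91 + 65; 91 = 1·65 + 26; 65 = 2·26 + 13; 26 = 2·13 + 0 → 13
gcd(13, 4693): 4693 = 361·13 + 0 → 13
gcd(13, 442): 442 = 34·13 + 0 → 13

13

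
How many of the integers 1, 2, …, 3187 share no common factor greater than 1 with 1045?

2196

1045 = 5·11·19. Inclusion–exclusion on these primes:
3187 − ⌊3187/5⌋ − ⌊3187/11⌋ − ⌊3187/19⌋ + ⌊3187/55⌋ + ⌊3187/95⌋ + ⌊3187/209⌋ − ⌊3187/1045⌋ = 2196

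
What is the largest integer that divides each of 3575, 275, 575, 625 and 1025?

25

gcd(3575, 275): 3575 = 13·275 + 0 → 275
gcd(275, 575): 575 = 2·275 + 25; 275 = 11·25 + 0 → 25
gcd(25, 625): 625 = 25·25 + 0 → 25
gcd(25, 1025): 1025 = 41·25 + 0 → 25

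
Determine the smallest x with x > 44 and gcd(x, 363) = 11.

55

gcd(x, 363) = 11 forces 11 | x; write x = 11s. Then gcd(11s, 11·33) = 11·gcd(s, 33), so need gcd(s, 33) = 1.
11s > 44 gives s ≥ 5. The least s ≥ 5 coprime to 33 is 5, so x = 11·5 = 55.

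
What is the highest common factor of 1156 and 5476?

4

Euclid: 5476 = 4·1156 + 852; 1156 = 1·852 + 304; 852 = 2·304 + 244; 304 = 1·244 + 60; 244 = 4·60 + 4; 60 = 15·4 + 0. Last nonzero remainder: 4.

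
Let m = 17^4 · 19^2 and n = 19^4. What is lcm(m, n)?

max exponent per prime: 17^4 · 19^4 = 10884540241

10884540241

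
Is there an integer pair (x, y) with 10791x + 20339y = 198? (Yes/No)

gcd(10791, 20339): 20339 = 1·10791 + 9548; 10791 = 1·9548 + 1243; 9548 = 7·1243 + 847; 1243 = 1·847 + 396; 847 = 2·396 + 55; 396 = 7·55 + 11; 55 = 5·11 + 0 → 11
11 divides 198, so a solution exists.

Yes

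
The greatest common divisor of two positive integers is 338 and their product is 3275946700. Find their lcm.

gcd·lcm = product, so lcm = 3275946700/338 = 9692150.

9692150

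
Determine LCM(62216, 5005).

4044040

62216 = 2³ · 7 · 11 · 101; 5005 = 5 · 7 · 11 · 13
max exponents: 2³ · 5 · 7 · 11 · 13 · 101 = 4044040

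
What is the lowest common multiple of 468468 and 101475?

480179700

468468 = 2² · 3² · 7 · 11 · 13²; 101475 = 3² · 5² · 11 · 41
max exponents: 2² · 3² · 5² · 7 · 11 · 13² · 41 = 480179700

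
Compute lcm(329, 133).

329 = 7 · 47; 133 = 7 · 19
max exponents: 7 · 19 · 47 = 6251

6251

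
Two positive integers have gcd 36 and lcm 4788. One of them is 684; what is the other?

u·v = gcd·lcm = 36·4788 = 172368, so v = 172368/684 = 252.

252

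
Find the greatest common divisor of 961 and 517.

1

961 = 31²
517 = 11 · 47
Common: 1 = 1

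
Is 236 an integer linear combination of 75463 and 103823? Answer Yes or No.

Yes

By Bézout, 75463p + 103823q = 236 has integer solutions iff gcd(75463, 103823) | 236.
Euclid: 103823 = 1·75463 + 28360; 75463 = 2·28360 + 18743; 28360 = 1·18743 + 9617; 18743 = 1·9617 + 9126; 9617 = 1·9126 + 491; 9126 = 18·491 + 288; 491 = 1·288 + 203; 288 = 1·203 + 85; 203 = 2·85 + 33; 85 = 2·33 + 19; 33 = 1·19 + 14; 19 = 1·14 + 5; 14 = 2·5 + 4; 5 = 1·4 + 1; 4 = 4·1 + 0. gcd = 1; 236 mod 1 = 0. Yes.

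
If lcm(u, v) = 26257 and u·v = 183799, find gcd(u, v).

7

gcd·lcm = product, so gcd = 183799/26257 = 7.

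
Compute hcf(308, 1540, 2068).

gcd(308, 1540): 1540 = 5·308 + 0 → 308
gcd(308, 2068): 2068 = 6·308 + 220; 308 = 1·220 + 88; 220 = 2·88 + 44; 88 = 2·44 + 0 → 44

44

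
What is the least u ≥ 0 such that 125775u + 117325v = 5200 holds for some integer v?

195

Euclid: 125775 = 1·117325 + 8450; 117325 = 13·8450 + 7475; 8450 = 1·7475 + 975; 7475 = 7·975 + 650; 975 = 1·650 + 325; 650 = 2·325 + 0 → gcd = 325; 5200 = 325·16.
Back-substitution yields 125775·(125) + 117325·(-134) = 325, so one solution is u = 125·16 = 2000, v = -134·16 = -2144.
Solutions in u differ by 117325/325 = 361; the one in [0, 361) is 2000 mod 361 = 195.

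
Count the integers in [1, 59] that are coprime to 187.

51

Prime factors of 187: 11, 17. Count integers ≤ 59 divisible by none of them.
By inclusion–exclusion: 59 − ⌊59/11⌋ − ⌊59/17⌋ + ⌊59/187⌋ = 51.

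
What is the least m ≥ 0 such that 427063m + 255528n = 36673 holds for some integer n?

103

Reduce mod 255528: 427063m ≡ 36673 (mod 255528). With g = gcd(427063, 255528) = 1183 dividing 36673, divide through: 361m ≡ 31 (mod 216).
Since gcd(361, 216) = 1, m ≡ 31·(361)⁻¹ ≡ 103 (mod 216). Smallest non-negative: 103.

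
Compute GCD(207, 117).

207 = 3² · 23
117 = 3² · 13
Common: 3² = 9

9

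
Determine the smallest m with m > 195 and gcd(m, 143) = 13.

gcd(m, 143) = 13 forces 13 | m; write m = 13s. Then gcd(13s, 13·11) = 13·gcd(s, 11), so need gcd(s, 11) = 1.
13s > 195 gives s ≥ 16. The least s ≥ 16 coprime to 11 is 16, so m = 13·16 = 208.

208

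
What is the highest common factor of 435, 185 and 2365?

gcd(435, 185): 435 = 2·185 + 65; 185 = 2·65 + 55; 65 = 1·55 + 10; 55 = 5·10 + 5; 10 = 2·5 + 0 → 5
gcd(5, 2365): 2365 = 473·5 + 0 → 5

5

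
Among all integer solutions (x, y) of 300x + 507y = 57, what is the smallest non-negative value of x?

gcd(300, 507) = 3 (Euclid: 507 = 1·300 + 207; 300 = 1·207 + 93; 207 = 2·93 + 21; 93 = 4·21 + 9; 21 = 2·9 + 3; 9 = 3·3 + 0), and 3 | 57.
Extended Euclid: 300·(-49) + 507·(29) = 3. Scale by 19: x₀ = -931.
General solution x = x₀ + 169t; reducing mod 169 gives x = 83 (and y = -49).

83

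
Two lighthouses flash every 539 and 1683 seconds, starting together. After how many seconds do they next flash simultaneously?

82467

539 = 7² · 11; 1683 = 3² · 11 · 17
max exponents: 3² · 7² · 11 · 17 = 82467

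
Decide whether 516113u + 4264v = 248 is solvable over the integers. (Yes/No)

gcd(516113, 4264): 516113 = 121·4264 + 169; 4264 = 25·169 + 39; 169 = 4·39 + 13; 39 = 3·13 + 0 → 13
13 does not divide 248, so a solution does not exist.

No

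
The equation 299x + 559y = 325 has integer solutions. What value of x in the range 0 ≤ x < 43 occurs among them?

31

Reduce mod 559: 299x ≡ 325 (mod 559). With g = gcd(299, 559) = 13 dividing 325, divide through: 23x ≡ 25 (mod 43).
Since gcd(23, 43) = 1, x ≡ 25·(23)⁻¹ ≡ 31 (mod 43). Smallest non-negative: 31.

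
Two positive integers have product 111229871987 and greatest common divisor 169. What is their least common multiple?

658164923

gcd·lcm = product, so lcm = 111229871987/169 = 658164923.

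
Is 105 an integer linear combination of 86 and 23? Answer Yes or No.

Yes

By Bézout, 86u − 23v = 105 has integer solutions iff gcd(86, 23) | 105.
Euclid: 86 = 3·23 + 17; 23 = 1·17 + 6; 17 = 2·6 + 5; 6 = 1·5 + 1; 5 = 5·1 + 0. gcd = 1; 105 mod 1 = 0. Yes.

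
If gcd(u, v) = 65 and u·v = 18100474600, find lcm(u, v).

278468840

For any two positive integers, gcd × lcm equals their product. Hence lcm = 18100474600 / 65 = 278468840.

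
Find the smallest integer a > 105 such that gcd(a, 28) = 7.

Multiples of 7 above 105: 7·16, 7·17, … . Need the cofactor coprime to 28/7 = 4.
Checking s = 16, 17, … the first with gcd(s, 4) = 1 is s = 17, giving 119.

119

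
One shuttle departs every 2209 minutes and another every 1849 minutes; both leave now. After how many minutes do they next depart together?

gcd first: 2209 = 1·1849 + 360; 1849 = 5·360 + 49; 360 = 7·49 + 17; 49 = 2·17 + 15; 17 = 1·15 + 2; 15 = 7·2 + 1; 2 = 2·1 + 0 → gcd = 1
lcm = 2209·1849/gcd = 4084441/1 = 4084441

4084441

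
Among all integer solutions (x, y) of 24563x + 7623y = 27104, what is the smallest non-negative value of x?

gcd(24563, 7623) = 847 (Euclid: 24563 = 3·7623 + 1694; 7623 = 4·1694 + 847; 1694 = 2·847 + 0), and 847 | 27104.
Extended Euclid: 24563·(-4) + 7623·(13) = 847. Scale by 32: x₀ = -128.
General solution x = x₀ + 9t; reducing mod 9 gives x = 7 (and y = -19).

7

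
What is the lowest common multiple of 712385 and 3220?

712385 = 5 · 17³ · 29; 3220 = 2² · 5 · 7 · 23
max exponents: 2² · 5 · 7 · 17³ · 23 · 29 = 458775940

458775940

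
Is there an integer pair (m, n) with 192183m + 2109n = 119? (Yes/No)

No

gcd(192183, 2109): 192183 = 91·2109 + 264; 2109 = 7·264 + 261; 264 = 1·261 + 3; 261 = 87·3 + 0 → 3
3 does not divide 119, so a solution does not exist.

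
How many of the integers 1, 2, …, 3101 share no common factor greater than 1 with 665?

2014

665 = 5·7·19. Inclusion–exclusion on these primes:
3101 − ⌊3101/5⌋ − ⌊3101/7⌋ − ⌊3101/19⌋ + ⌊3101/35⌋ + ⌊3101/95⌋ + ⌊3101/133⌋ − ⌊3101/665⌋ = 2014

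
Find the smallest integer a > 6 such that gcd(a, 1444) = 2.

gcd(a, 1444) = 2 forces 2 | a; write a = 2s. Then gcd(2s, 2·722) = 2·gcd(s, 722), so need gcd(s, 722) = 1.
2s > 6 gives s ≥ 4. The least s ≥ 4 coprime to 722 is 5, so a = 2·5 = 10.

10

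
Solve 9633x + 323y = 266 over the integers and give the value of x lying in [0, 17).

Reduce mod 323: 9633x ≡ 266 (mod 323). With g = gcd(9633, 323) = 19 dividing 266, divide through: 507x ≡ 14 (mod 17).
Since gcd(507, 17) = 1, x ≡ 14·(507)⁻¹ ≡ 1 (mod 17). Smallest non-negative: 1.

1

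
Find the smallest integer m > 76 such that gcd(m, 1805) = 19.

114

gcd(m, 1805) = 19 forces 19 | m; write m = 19s. Then gcd(19s, 19·95) = 19·gcd(s, 95), so need gcd(s, 95) = 1.
19s > 76 gives s ≥ 5. The least s ≥ 5 coprime to 95 is 6, so m = 19·6 = 114.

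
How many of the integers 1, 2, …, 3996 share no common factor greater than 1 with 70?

1370

Prime factors of 70: 2, 5, 7. Count integers ≤ 3996 divisible by none of them.
By inclusion–exclusion: 3996 − ⌊3996/2⌋ − ⌊3996/5⌋ − ⌊3996/7⌋ + ⌊3996/10⌋ + ⌊3996/14⌋ + ⌊3996/35⌋ − ⌊3996/70⌋ = 1370.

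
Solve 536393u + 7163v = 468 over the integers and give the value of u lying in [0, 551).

gcd(536393, 7163) = 13 (Euclid: 536393 = 74·7163 + 6331; 7163 = 1·6331 + 832; 6331 = 7·832 + 507; 832 = 1·507 + 325; 507 = 1·325 + 182; 325 = 1·182 + 143; 182 = 1·143 + 39; 143 = 3·39 + 26; 39 = 1·26 + 13; 26 = 2·13 + 0), and 13 | 468.
Extended Euclid: 536393·(198) + 7163·(-14827) = 13. Scale by 36: u₀ = 7128.
General solution u = u₀ + 551t; reducing mod 551 gives u = 516 (and v = -38640).

516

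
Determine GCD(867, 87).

867 = 3 · 17²
87 = 3 · 29
Common: 3 = 3

3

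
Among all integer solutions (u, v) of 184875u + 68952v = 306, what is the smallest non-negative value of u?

Euclid: 184875 = 2·68952 + 46971; 68952 = 1·46971 + 21981; 46971 = 2·21981 + 3009; 21981 = 7·3009 + 918; 3009 = 3·918 + 255; 918 = 3·255 + 153; 255 = 1·153 + 102; 153 = 1·102 + 51; 102 = 2·51 + 0 → gcd = 51; 306 = 51·6.
Back-substitution yields 184875·(-527) + 68952·(1413) = 51, so one solution is u = -527·6 = -3162, v = 1413·6 = 8478.
Solutions in u differ by 68952/51 = 1352; the one in [0, 1352) is -3162 mod 1352 = 894.

894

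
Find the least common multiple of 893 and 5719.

268793

893 = 19 · 47; 5719 = 7 · 19 · 43
max exponents: 7 · 19 · 43 · 47 = 268793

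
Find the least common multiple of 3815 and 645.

3815 = 5 · 7 · 109; 645 = 3 · 5 · 43
max exponents: 3 · 5 · 7 · 43 · 109 = 492135

492135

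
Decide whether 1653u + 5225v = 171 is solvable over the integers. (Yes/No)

By Bézout, 1653u + 5225v = 171 has integer solutions iff gcd(1653, 5225) | 171.
Euclid: 5225 = 3·1653 + 266; 1653 = 6·266 + 57; 266 = 4·57 + 38; 57 = 1·38 + 19; 38 = 2·19 + 0. gcd = 19; 171 mod 19 = 0. Yes.

Yes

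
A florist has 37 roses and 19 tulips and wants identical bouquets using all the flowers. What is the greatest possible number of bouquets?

1

37 = 37
19 = 19
Common: 1 = 1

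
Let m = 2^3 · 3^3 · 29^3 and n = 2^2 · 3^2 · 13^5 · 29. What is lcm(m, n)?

max exponent per prime: 2^3 · 3^3 · 13^5 · 29^3 = 1955980435032

1955980435032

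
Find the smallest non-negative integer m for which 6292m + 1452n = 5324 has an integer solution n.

gcd(6292, 1452) = 484 (Euclid: 6292 = 4·1452 + 484; 1452 = 3·484 + 0), and 484 | 5324.
Extended Euclid: 6292·(1) + 1452·(-4) = 484. Scale by 11: m₀ = 11.
General solution m = m₀ + 3t; reducing mod 3 gives m = 2 (and n = -5).

2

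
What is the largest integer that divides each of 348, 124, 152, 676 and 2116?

348 = 2² · 3 · 29; 124 = 2² · 31; 152 = 2³ · 19; 676 = 2² · 13²; 2116 = 2² · 23²
gcd takes min exponent of each prime: 2² = 4

4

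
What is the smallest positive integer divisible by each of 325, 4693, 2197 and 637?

971568325

lcm(325, 4693) = 325·4693/gcd = 1525225/13 = 117325
lcm(117325, 2197) = 117325·2197/gcd = 257763025/13 = 19827925
lcm(19827925, 637) = 19827925·637/gcd = 12630388225/13 = 971568325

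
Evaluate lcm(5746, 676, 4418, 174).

lcm(5746, 676) = 5746·676/gcd = 3884296/338 = 11492
lcm(11492, 4418) = 11492·4418/gcd = 50771656/2 = 25385828
lcm(25385828, 174) = 25385828·174/gcd = 4417134072/2 = 2208567036

2208567036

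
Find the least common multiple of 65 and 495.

6435

65 = 5 · 13; 495 = 3² · 5 · 11
max exponents: 3² · 5 · 11 · 13 = 6435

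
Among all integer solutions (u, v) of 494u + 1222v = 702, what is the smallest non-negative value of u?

gcd(494, 1222) = 26 (Euclid: 1222 = 2·494 + 234; 494 = 2·234 + 26; 234 = 9·26 + 0), and 26 | 702.
Extended Euclid: 494·(5) + 1222·(-2) = 26. Scale by 27: u₀ = 135.
General solution u = u₀ + 47t; reducing mod 47 gives u = 41 (and v = -16).

41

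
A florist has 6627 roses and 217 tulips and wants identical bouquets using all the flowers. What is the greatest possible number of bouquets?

6627 = 3 · 47²
217 = 7 · 31
Common: 1 = 1

1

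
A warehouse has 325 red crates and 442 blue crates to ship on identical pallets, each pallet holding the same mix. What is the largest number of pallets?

13

325 = 5² · 13
442 = 2 · 13 · 17
Common: 13 = 13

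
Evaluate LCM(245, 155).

7595

245 = 5 · 7²; 155 = 5 · 31
max exponents: 5 · 7² · 31 = 7595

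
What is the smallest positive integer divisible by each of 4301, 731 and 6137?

66764423

lcm(4301, 731) = 4301·731/gcd = 3144031/17 = 184943
lcm(184943, 6137) = 184943·6137/gcd = 1134995191/17 = 66764423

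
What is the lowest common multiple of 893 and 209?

gcd first: 893 = 4·209 + 57; 209 = 3·57 + 38; 57 = 1·38 + 19; 38 = 2·19 + 0 → gcd = 19
lcm = 893·209/gcd = 186637/19 = 9823

9823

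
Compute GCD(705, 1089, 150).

gcd(705, 1089): 1089 = 1·705 + 384; 705 = 1·384 + 321; 384 = 1·321 + 63; 321 = 5·63 + 6; 63 = 10·6 + 3; 6 = 2·3 + 0 → 3
gcd(3, 150): 150 = 50·3 + 0 → 3

3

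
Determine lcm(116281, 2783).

2674463

116281 = 11² · 31²; 2783 = 11² · 23
max exponents: 11² · 23 · 31² = 2674463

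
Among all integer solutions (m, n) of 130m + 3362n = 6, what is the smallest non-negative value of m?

Euclid: 3362 = 25·130 + 112; 130 = 1·112 + 18; 112 = 6·18 + 4; 18 = 4·4 + 2; 4 = 2·2 + 0 → gcd = 2; 6 = 2·3.
Back-substitution yields 130·(750) + 3362·(-29) = 2, so one solution is m = 750·3 = 2250, n = -29·3 = -87.
Solutions in m differ by 3362/2 = 1681; the one in [0, 1681) is 2250 mod 1681 = 569.

569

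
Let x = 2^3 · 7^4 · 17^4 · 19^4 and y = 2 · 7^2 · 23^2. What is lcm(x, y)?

110598161694088712

max exponent per prime: 2^3 · 7^4 · 17^4 · 19^4 · 23^2 = 110598161694088712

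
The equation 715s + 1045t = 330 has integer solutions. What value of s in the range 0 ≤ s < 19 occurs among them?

18

gcd(715, 1045) = 55 (Euclid: 1045 = 1·715 + 330; 715 = 2·330 + 55; 330 = 6·55 + 0), and 55 | 330.
Extended Euclid: 715·(3) + 1045·(-2) = 55. Scale by 6: s₀ = 18.
General solution s = s₀ + 19k; reducing mod 19 gives s = 18 (and t = -12).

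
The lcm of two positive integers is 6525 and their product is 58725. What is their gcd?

9

gcd·lcm = product, so gcd = 58725/6525 = 9.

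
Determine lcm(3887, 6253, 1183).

1006733

lcm(3887, 6253) = 3887·6253/gcd = 24305411/169 = 143819
lcm(143819, 1183) = 143819·1183/gcd = 170137877/169 = 1006733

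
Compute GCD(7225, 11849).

289

7225 = 5² · 17²
11849 = 17² · 41
Common: 17² = 289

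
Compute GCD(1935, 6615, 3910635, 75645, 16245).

gcd(1935, 6615): 6615 = 3·1935 + 810; 1935 = 2·810 + 315; 810 = 2·315 + 180; 315 = 1·180 + 135; 180 = 1·135 + 45; 135 = 3·45 + 0 → 45
gcd(45, 3910635): 3910635 = 86903·45 + 0 → 45
gcd(45, 75645): 75645 = 1681·45 + 0 → 45
gcd(45, 16245): 16245 = 361·45 + 0 → 45

45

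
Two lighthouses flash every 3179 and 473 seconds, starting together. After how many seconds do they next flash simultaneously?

136697

gcd first: 3179 = 6·473 + 341; 473 = 1·341 + 132; 341 = 2·132 + 77; 132 = 1·77 + 55; 77 = 1·55 + 22; 55 = 2·22 + 11; 22 = 2·11 + 0 → gcd = 11
lcm = 3179·473/gcd = 1503667/11 = 136697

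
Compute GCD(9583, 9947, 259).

gcd(9583, 9947): 9947 = 1·9583 + 364; 9583 = 26·364 + 119; 364 = 3·119 + 7; 119 = 17·7 + 0 → 7
gcd(7, 259): 259 = 37·7 + 0 → 7

7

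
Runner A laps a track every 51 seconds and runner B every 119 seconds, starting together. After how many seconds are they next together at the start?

357

51 = 3 · 17; 119 = 7 · 17
max exponents: 3 · 7 · 17 = 357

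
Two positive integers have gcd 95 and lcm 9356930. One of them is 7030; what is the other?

126445

m·n = gcd·lcm = 95·9356930 = 888908350, so n = 888908350/7030 = 126445.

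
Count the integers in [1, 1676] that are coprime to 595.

1082

Prime factors of 595: 5, 7, 17. Count integers ≤ 1676 divisible by none of them.
By inclusion–exclusion: 1676 − ⌊1676/5⌋ − ⌊1676/7⌋ − ⌊1676/17⌋ + ⌊1676/35⌋ + ⌊1676/85⌋ + ⌊1676/119⌋ − ⌊1676/595⌋ = 1082.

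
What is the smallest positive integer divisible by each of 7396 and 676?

1249924

gcd first: 7396 = 10·676 + 636; 676 = 1·636 + 40; 636 = 15·40 + 36; 40 = 1·36 + 4; 36 = 9·4 + 0 → gcd = 4
lcm = 7396·676/gcd = 4999696/4 = 1249924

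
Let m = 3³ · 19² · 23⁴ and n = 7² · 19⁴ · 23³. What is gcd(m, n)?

4392287

min exponent per shared prime: 19² · 23³ = 4392287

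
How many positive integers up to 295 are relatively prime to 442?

129

Prime factors of 442: 2, 13, 17. Count integers ≤ 295 divisible by none of them.
By inclusion–exclusion: 295 − ⌊295/2⌋ − ⌊295/13⌋ − ⌊295/17⌋ + ⌊295/26⌋ + ⌊295/34⌋ + ⌊295/221⌋ − ⌊295/442⌋ = 129.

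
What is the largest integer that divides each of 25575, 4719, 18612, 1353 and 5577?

gcd(25575, 4719): 25575 = 5·4719 + 1980; 4719 = 2·1980 + 759; 1980 = 2·759 + 462; 759 = 1·462 + 297; 462 = 1·297 + 165; 297 = 1·165 + 132; 165 = 1·132 + 33; 132 = 4·33 + 0 → 33
gcd(33, 18612): 18612 = 564·33 + 0 → 33
gcd(33, 1353): 1353 = 41·33 + 0 → 33
gcd(33, 5577): 5577 = 169·33 + 0 → 33

33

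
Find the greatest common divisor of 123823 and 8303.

361

123823 = 7³ · 19²
8303 = 19² · 23
Common: 19² = 361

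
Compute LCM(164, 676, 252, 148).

164 = 2² · 41; 676 = 2² · 13²; 252 = 2² · 3² · 7; 148 = 2² · 37
lcm takes max exponent of each prime: 2² · 3² · 7 · 13² · 37 · 41 = 64605996

64605996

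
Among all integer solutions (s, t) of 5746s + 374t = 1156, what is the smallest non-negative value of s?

3

Euclid: 5746 = 15·374 + 136; 374 = 2·136 + 102; 136 = 1·102 + 34; 102 = 3·34 + 0 → gcd = 34; 1156 = 34·34.
Back-substitution yields 5746·(3) + 374·(-46) = 34, so one solution is s = 3·34 = 102, t = -46·34 = -1564.
Solutions in s differ by 374/34 = 11; the one in [0, 11) is 102 mod 11 = 3.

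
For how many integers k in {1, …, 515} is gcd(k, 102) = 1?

162

Prime factors of 102: 2, 3, 17. Count integers ≤ 515 divisible by none of them.
By inclusion–exclusion: 515 − ⌊515/2⌋ − ⌊515/3⌋ − ⌊515/17⌋ + ⌊515/6⌋ + ⌊515/34⌋ + ⌊515/51⌋ − ⌊515/102⌋ = 162.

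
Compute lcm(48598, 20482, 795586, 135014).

528487903674962

48598 = 2 · 11 · 47²; 20482 = 2 · 7² · 11 · 19; 795586 = 2 · 11 · 29² · 43; 135014 = 2 · 11 · 17 · 19²
lcm takes max exponent of each prime: 2 · 7² · 11 · 17 · 19² · 29² · 43 · 47² = 528487903674962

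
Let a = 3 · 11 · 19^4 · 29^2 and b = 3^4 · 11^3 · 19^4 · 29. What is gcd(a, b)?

min exponent per shared prime: 3 · 11 · 19^4 · 29 = 124717197

124717197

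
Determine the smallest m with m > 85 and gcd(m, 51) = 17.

119

gcd(m, 51) = 17 forces 17 | m; write m = 17s. Then gcd(17s, 17·3) = 17·gcd(s, 3), so need gcd(s, 3) = 1.
17s > 85 gives s ≥ 6. The least s ≥ 6 coprime to 3 is 7, so m = 17·7 = 119.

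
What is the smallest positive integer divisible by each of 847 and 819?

gcd first: 847 = 1·819 + 28; 819 = 29·28 + 7; 28 = 4·7 + 0 → gcd = 7
lcm = 847·819/gcd = 693693/7 = 99099

99099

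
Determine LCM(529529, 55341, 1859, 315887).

5884909421391

529529 = 7 · 11 · 13 · 23²; 55341 = 3² · 11 · 13 · 43; 1859 = 11 · 13²; 315887 = 11 · 13 · 47²
lcm takes max exponent of each prime: 3² · 7 · 11 · 13² · 23² · 43 · 47² = 5884909421391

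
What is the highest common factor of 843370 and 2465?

Euclid: 843370 = 342·2465 + 340; 2465 = 7·340 + 85; 340 = 4·85 + 0. Last nonzero remainder: 85.

85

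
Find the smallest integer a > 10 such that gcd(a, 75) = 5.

20

75 = 5·15. Any a with gcd(a, 75) = 5 is a multiple of 5, say 5s, with s coprime to 15.
Need s > 10/5, so s ≥ 3. First s ≥ 3 with gcd(s, 15) = 1 is s = 4. Thus a = 5·4 = 20.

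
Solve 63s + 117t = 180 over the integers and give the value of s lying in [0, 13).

gcd(63, 117) = 9 (Euclid: 117 = 1·63 + 54; 63 = 1·54 + 9; 54 = 6·9 + 0), and 9 | 180.
Extended Euclid: 63·(2) + 117·(-1) = 9. Scale by 20: s₀ = 40.
General solution s = s₀ + 13k; reducing mod 13 gives s = 1 (and t = 1).

1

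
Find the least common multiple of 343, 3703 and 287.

7439327

lcm(343, 3703) = 343·3703/gcd = 1270129/7 = 181447
lcm(181447, 287) = 181447·287/gcd = 52075289/7 = 7439327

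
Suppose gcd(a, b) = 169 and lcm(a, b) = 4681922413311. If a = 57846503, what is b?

13678353

a·b = gcd·lcm = 169·4681922413311 = 791244887849559, so b = 791244887849559/57846503 = 13678353.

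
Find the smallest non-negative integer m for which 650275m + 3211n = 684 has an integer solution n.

82

Euclid: 650275 = 202·3211 + 1653; 3211 = 1·1653 + 1558; 1653 = 1·1558 + 95; 1558 = 16·95 + 38; 95 = 2·38 + 19; 38 = 2·19 + 0 → gcd = 19; 684 = 19·36.
Back-substitution yields 650275·(68) + 3211·(-13771) = 19, so one solution is m = 68·36 = 2448, n = -13771·36 = -495756.
Solutions in m differ by 3211/19 = 169; the one in [0, 169) is 2448 mod 169 = 82.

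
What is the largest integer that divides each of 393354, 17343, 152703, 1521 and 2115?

9

gcd(393354, 17343): 393354 = 22·17343 + 11808; 17343 = 1·11808 + 5535; 11808 = 2·5535 + 738; 5535 = 7·738 + 369; 738 = 2·369 + 0 → 369
gcd(369, 152703): 152703 = 413·369 + 306; 369 = 1·306 + 63; 306 = 4·63 + 54; 63 = 1·54 + 9; 54 = 6·9 + 0 → 9
gcd(9, 1521): 1521 = 169·9 + 0 → 9
gcd(9, 2115): 2115 = 235·9 + 0 → 9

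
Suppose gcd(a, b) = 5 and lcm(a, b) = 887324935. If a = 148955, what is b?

29785

Using ab = gcd(a,b)·lcm(a,b) = 5·887324935 = 4436624675, we get b = 4436624675/148955 = 29785.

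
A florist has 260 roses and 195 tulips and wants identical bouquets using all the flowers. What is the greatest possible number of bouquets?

260 = 2² · 5 · 13
195 = 3 · 5 · 13
Common: 5 · 13 = 65

65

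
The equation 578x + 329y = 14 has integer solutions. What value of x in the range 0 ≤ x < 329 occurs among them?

Euclid: 578 = 1·329 + 249; 329 = 1·249 + 80; 249 = 3·80 + 9; 80 = 8·9 + 8; 9 = 1·8 + 1; 8 = 8·1 + 0 → gcd = 1; 14 = 1·14.
Back-substitution yields 578·(37) + 329·(-65) = 1, so one solution is x = 37·14 = 518, y = -65·14 = -910.
Solutions in x differ by 329/1 = 329; the one in [0, 329) is 518 mod 329 = 189.

189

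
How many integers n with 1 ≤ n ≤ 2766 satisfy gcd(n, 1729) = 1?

2074

Prime factors of 1729: 7, 13, 19. Count integers ≤ 2766 divisible by none of them.
By inclusion–exclusion: 2766 − ⌊2766/7⌋ − ⌊2766/13⌋ − ⌊2766/19⌋ + ⌊2766/91⌋ + ⌊2766/133⌋ + ⌊2766/247⌋ − ⌊2766/1729⌋ = 2074.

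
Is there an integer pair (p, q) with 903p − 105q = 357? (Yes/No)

gcd(903, 105): 903 = 8·105 + 63; 105 = 1·63 + 42; 63 = 1·42 + 21; 42 = 2·21 + 0 → 21
21 divides 357, so a solution exists.

Yes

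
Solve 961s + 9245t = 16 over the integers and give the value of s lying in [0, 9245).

Euclid: 9245 = 9·961 + 596; 961 = 1·596 + 365; 596 = 1·365 + 231; 365 = 1·231 + 134; 231 = 1·134 + 97; 134 = 1·97 + 37; 97 = 2·37 + 23; 37 = 1·23 + 14; 23 = 1·14 + 9; 14 = 1·9 + 5; 9 = 1·5 + 4; 5 = 1·4 + 1; 4 = 4·1 + 0 → gcd = 1; 16 = 1·16.
Back-substitution yields 961·(2001) + 9245·(-208) = 1, so one solution is s = 2001·16 = 32016, t = -208·16 = -3328.
Solutions in s differ by 9245/1 = 9245; the one in [0, 9245) is 32016 mod 9245 = 4281.

4281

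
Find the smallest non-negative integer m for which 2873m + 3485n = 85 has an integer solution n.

165

Euclid: 3485 = 1·2873 + 612; 2873 = 4·612 + 425; 612 = 1·425 + 187; 425 = 2·187 + 51; 187 = 3·51 + 34; 51 = 1·34 + 17; 34 = 2·17 + 0 → gcd = 17; 85 = 17·5.
Back-substitution yields 2873·(74) + 3485·(-61) = 17, so one solution is m = 74·5 = 370, n = -61·5 = -305.
Solutions in m differ by 3485/17 = 205; the one in [0, 205) is 370 mod 205 = 165.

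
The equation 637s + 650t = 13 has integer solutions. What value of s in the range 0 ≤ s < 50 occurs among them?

49

gcd(637, 650) = 13 (Euclid: 650 = 1·637 + 13; 637 = 49·13 + 0), and 13 | 13.
Extended Euclid: 637·(-1) + 650·(1) = 13. Scale by 1: s₀ = -1.
General solution s = s₀ + 50k; reducing mod 50 gives s = 49 (and t = -48).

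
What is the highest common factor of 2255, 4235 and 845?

5

2255 = 5 · 11 · 41; 4235 = 5 · 7 · 11²; 845 = 5 · 13²
gcd takes min exponent of each prime: 5 = 5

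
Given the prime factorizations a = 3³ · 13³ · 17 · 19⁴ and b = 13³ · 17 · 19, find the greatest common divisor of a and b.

709631

min exponent per shared prime: 13³ · 17 · 19 = 709631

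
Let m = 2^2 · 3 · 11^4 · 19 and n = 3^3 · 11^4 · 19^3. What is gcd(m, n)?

834537

min exponent per shared prime: 3 · 11^4 · 19 = 834537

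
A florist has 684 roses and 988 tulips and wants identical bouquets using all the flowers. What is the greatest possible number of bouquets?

76

Euclid: 988 = 1·684 + 304; 684 = 2·304 + 76; 304 = 4·76 + 0. Last nonzero remainder: 76.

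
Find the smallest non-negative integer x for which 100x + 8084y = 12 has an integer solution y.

Reduce mod 8084: 100x ≡ 12 (mod 8084). With g = gcd(100, 8084) = 4 dividing 12, divide through: 25x ≡ 3 (mod 2021).
Since gcd(25, 2021) = 1, x ≡ 3·(25)⁻¹ ≡ 566 (mod 2021). Smallest non-negative: 566.

566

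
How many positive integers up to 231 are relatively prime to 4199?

Prime factors of 4199: 13, 17, 19. Count integers ≤ 231 divisible by none of them.
By inclusion–exclusion: 231 − ⌊231/13⌋ − ⌊231/17⌋ − ⌊231/19⌋ + ⌊231/221⌋ + ⌊231/247⌋ + ⌊231/323⌋ − ⌊231/4199⌋ = 190.

190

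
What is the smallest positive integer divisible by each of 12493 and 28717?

12493 = 13 · 31²; 28717 = 13 · 47²
max exponents: 13 · 31² · 47² = 27597037

27597037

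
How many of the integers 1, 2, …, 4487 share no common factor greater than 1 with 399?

2428

399 = 3·7·19. Inclusion–exclusion on these primes:
4487 − ⌊4487/3⌋ − ⌊4487/7⌋ − ⌊4487/19⌋ + ⌊4487/21⌋ + ⌊4487/57⌋ + ⌊4487/133⌋ − ⌊4487/399⌋ = 2428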